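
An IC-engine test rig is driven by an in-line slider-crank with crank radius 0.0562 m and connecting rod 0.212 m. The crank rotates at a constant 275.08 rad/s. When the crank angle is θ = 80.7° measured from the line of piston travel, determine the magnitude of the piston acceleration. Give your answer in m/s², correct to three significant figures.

418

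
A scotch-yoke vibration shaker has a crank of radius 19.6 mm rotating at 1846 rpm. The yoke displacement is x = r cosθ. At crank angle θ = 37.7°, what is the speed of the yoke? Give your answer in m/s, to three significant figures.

ω = 193.3 rad/s (from 1846 rpm).
x = r cosθ ⇒ ẋ = −rω sinθ.
|v| = rω|sinθ| = 0.0196·193.3·|sin 37.7°| = 2.317 m/s.

2.32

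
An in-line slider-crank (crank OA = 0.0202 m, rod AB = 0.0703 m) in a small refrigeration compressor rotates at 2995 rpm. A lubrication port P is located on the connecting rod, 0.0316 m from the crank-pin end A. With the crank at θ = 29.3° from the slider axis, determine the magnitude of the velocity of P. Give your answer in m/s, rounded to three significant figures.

ω = 313.6 rad/s.  Crank-pin speed |V_A| = rω = 6.3354 m/s, perpendicular to OA.
Rod angle: sinφ = −(r/L) sinθ ⇒ φ = -8.084°; ω_rod = −rω cosθ/√(L²−r²sin²θ) = -79.38 rad/s.
V_P = V_A + ω_rod × AP, with AP = 0.0316 m along the rod.
Components: V_Px = −rω sinθ − a·ω_rod·sinφ = -3.4532 m/s;  V_Py = rω cosθ + a·ω_rod·cosφ = +3.0415 m/s.
|V_P| = √(V_Px² + V_Py²) = 4.6016 m/s.

4.60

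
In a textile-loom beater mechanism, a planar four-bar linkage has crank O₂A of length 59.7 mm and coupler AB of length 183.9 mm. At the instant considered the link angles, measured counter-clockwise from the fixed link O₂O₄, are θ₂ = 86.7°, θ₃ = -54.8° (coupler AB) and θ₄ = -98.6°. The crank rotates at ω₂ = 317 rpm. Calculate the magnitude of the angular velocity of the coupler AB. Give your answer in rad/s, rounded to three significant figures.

ω₂ = 33.2 rad/s (from 317 rpm).
Differentiating the loop-closure r₂e^{iθ₂}+r₃e^{iθ₃}=r₁+r₄e^{iθ₄} gives r₂ω₂e^{iθ₂}+r₃ω₃e^{iθ₃}=r₄ω₄e^{iθ₄}.
Eliminating the other unknown: ω₃ = r₂ω₂ sin(θ₄−θ₂) / [r₃ sin(θ₃−θ₄)].
Numerator sine = +0.09237; denominator sine = +0.69214.
Result = 0.0597·33.2·(+0.09237) / (0.1839·(+0.69214)) = +1.4382 rad/s; magnitude 1.4382 rad/s.

1.44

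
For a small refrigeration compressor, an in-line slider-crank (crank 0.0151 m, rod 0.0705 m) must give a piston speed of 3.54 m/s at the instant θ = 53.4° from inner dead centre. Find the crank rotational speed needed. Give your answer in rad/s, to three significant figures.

For an in-line slider-crank, |v_piston| = rω|sinθ|·[1 + r cosθ/√(L² − r² sin²θ)].
With r = 0.0151 m, L = 0.0705 m, θ = 53.4°: the bracketed kinematic factor |dx/dθ| = 0.013694 m.
ω = v/|dx/dθ| = 3.54/0.013694 = 258.51 rad/s.

259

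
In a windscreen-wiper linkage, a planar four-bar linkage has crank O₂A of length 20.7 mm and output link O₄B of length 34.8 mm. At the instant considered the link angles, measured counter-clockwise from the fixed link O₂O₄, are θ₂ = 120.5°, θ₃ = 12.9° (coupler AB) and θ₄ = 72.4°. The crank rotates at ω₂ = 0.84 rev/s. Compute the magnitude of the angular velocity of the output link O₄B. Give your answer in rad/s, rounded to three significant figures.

3.47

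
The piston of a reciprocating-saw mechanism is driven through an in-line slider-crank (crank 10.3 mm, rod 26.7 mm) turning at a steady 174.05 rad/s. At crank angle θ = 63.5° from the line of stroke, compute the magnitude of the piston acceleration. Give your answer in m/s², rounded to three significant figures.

65.5

ω = 174.1 rad/s
x(θ) = r cosθ + √(L² − r² sin²θ); with ω constant, a = ω²·d²x/dθ².
d²x/dθ² = −r cosθ − r²(cos2θ)/√u − r⁴ sin²2θ/(4u^{3/2}),  u = L² − r² sin²θ = 0.000627922 m².
Substituting r = 0.0103 m, L = 0.0267 m, θ = 63.5°: d²x/dθ² = -0.002162 m.
a = ω²·d²x/dθ² = (174.1)²·(-0.002162) = -65.494 m/s²;  |a| = 65.494 m/s².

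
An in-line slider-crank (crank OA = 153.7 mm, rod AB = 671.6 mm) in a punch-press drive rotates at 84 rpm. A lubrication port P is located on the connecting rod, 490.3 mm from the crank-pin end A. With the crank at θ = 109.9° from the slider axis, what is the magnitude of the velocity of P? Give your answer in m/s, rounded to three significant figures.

1.20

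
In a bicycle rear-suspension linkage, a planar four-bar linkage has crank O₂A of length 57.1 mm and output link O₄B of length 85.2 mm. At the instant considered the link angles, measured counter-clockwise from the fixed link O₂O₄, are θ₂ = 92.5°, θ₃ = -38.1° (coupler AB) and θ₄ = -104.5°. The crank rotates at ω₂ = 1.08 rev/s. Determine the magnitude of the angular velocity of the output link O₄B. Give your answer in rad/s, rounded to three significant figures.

ω₂ = 6.786 rad/s (from 1.08 rev/s).
Differentiating the loop-closure r₂e^{iθ₂}+r₃e^{iθ₃}=r₁+r₄e^{iθ₄} gives r₂ω₂e^{iθ₂}+r₃ω₃e^{iθ₃}=r₄ω₄e^{iθ₄}.
Eliminating the other unknown: ω₄ = r₂ω₂ sin(θ₂−θ₃) / [r₄ sin(θ₄−θ₃)].
Numerator sine = +0.75927; denominator sine = -0.91636.
Result = 0.0571·6.786·(+0.75927) / (0.0852·(-0.91636)) = -3.7682 rad/s; magnitude 3.7682 rad/s.

3.77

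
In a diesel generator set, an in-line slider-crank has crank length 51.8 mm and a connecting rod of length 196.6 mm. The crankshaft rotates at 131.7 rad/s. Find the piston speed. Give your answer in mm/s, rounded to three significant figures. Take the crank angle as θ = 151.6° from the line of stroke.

2490

ω = 131.7 rad/s
For an in-line slider-crank, x = r cosθ + √(L² − r² sin²θ), so v = −rω sinθ·[1 + r cosθ/√(L² − r² sin²θ)].
With r = 0.0518 m, L = 0.1966 m, θ = 151.6°: √(L² − r² sin²θ) = 0.19505 m.
v = −0.0518·131.7·0.47562·[1 + 0.0518·-0.87965/0.19505] = -2.4867 m/s.
|v| = 2.4867 m/s = 2486.7 mm/s.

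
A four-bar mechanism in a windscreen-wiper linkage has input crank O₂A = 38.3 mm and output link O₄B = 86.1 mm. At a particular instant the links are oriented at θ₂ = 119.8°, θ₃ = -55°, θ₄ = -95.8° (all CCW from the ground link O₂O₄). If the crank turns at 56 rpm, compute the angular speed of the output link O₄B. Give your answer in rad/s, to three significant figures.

ω₂ = 5.864 rad/s (from 56 rpm).
Differentiating the loop-closure r₂e^{iθ₂}+r₃e^{iθ₃}=r₁+r₄e^{iθ₄} gives r₂ω₂e^{iθ₂}+r₃ω₃e^{iθ₃}=r₄ω₄e^{iθ₄}.
Eliminating the other unknown: ω₄ = r₂ω₂ sin(θ₂−θ₃) / [r₄ sin(θ₄−θ₃)].
Numerator sine = +0.09063; denominator sine = -0.65342.
Result = 0.0383·5.864·(+0.09063) / (0.0861·(-0.65342)) = -0.36183 rad/s; magnitude 0.36183 rad/s.

0.362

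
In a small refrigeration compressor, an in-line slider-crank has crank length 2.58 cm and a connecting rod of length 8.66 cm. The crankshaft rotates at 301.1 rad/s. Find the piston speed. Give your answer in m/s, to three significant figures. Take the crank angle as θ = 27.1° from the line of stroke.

4.49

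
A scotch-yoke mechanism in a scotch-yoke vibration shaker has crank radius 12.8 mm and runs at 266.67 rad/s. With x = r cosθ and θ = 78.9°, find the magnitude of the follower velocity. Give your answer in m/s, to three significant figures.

ω = 266.7 rad/s
x = r cosθ ⇒ ẋ = −rω sinθ.
|v| = rω|sinθ| = 0.0128·266.7·|sin 78.9°| = 3.3495 m/s.

3.35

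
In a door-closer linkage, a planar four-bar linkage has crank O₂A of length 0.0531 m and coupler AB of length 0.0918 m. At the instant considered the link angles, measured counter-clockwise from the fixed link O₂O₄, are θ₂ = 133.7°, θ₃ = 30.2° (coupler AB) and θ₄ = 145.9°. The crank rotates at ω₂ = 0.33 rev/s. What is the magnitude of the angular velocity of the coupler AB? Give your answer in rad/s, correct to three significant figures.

0.281

ω₂ = 2.073 rad/s (from 0.33 rev/s).
Differentiating the loop-closure r₂e^{iθ₂}+r₃e^{iθ₃}=r₁+r₄e^{iθ₄} gives r₂ω₂e^{iθ₂}+r₃ω₃e^{iθ₃}=r₄ω₄e^{iθ₄}.
Eliminating the other unknown: ω₃ = r₂ω₂ sin(θ₄−θ₂) / [r₃ sin(θ₃−θ₄)].
Numerator sine = +0.21132; denominator sine = -0.90108.
Result = 0.0531·2.073·(+0.21132) / (0.0918·(-0.90108)) = -0.28128 rad/s; magnitude 0.28128 rad/s.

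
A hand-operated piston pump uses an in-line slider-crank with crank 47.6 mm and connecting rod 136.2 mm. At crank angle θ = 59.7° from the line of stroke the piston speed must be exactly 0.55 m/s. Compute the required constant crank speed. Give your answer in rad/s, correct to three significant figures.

11.3

For an in-line slider-crank, |v_piston| = rω|sinθ|·[1 + r cosθ/√(L² − r² sin²θ)].
With r = 0.0476 m, L = 0.1362 m, θ = 59.7°: the bracketed kinematic factor |dx/dθ| = 0.048698 m.
ω = v/|dx/dθ| = 0.55/0.048698 = 11.294 rad/s.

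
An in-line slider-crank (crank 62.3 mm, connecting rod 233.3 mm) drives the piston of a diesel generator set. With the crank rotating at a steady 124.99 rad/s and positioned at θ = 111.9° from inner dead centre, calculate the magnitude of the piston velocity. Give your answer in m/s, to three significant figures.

6.48

ω = 125 rad/s
For an in-line slider-crank, x = r cosθ + √(L² − r² sin²θ), so v = −rω sinθ·[1 + r cosθ/√(L² − r² sin²θ)].
With r = 0.0623 m, L = 0.2333 m, θ = 111.9°: √(L² − r² sin²θ) = 0.22603 m.
v = −0.0623·125·0.92784·[1 + 0.0623·-0.37299/0.22603] = -6.4822 m/s.
|v| = 6.4822 m/s.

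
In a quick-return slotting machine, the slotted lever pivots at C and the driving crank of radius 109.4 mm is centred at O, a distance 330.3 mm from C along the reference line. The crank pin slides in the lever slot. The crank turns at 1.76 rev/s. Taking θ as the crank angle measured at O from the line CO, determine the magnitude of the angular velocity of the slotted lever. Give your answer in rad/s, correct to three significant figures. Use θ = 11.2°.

2.73

ω = 11.06 rad/s (from 1.76 rev/s).
Crank pin A relative to C: A = (d + r cosθ, r sinθ); lever angle φ = atan2(r sinθ, d + r cosθ).
Differentiating tanφ: φ̇ = rω(d cosθ + r)/(d² + r² + 2dr cosθ).
d² + r² + 2dr cosθ = |CA|² = 0.19196 m²;  d cosθ + r = +0.43341 m.
|ω_lever| = |0.1094·11.06·+0.43341| / 0.19196 = 2.7315 rad/s.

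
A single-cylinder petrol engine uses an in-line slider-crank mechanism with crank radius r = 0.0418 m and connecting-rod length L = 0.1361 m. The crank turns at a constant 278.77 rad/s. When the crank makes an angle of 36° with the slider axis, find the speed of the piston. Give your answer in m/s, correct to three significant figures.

ω = 278.8 rad/s
For an in-line slider-crank, x = r cosθ + √(L² − r² sin²θ), so v = −rω sinθ·[1 + r cosθ/√(L² − r² sin²θ)].
With r = 0.0418 m, L = 0.1361 m, θ = 36°: √(L² − r² sin²θ) = 0.13386 m.
v = −0.0418·278.8·0.58779·[1 + 0.0418·0.80902/0.13386] = -8.5795 m/s.
|v| = 8.5795 m/s.

8.58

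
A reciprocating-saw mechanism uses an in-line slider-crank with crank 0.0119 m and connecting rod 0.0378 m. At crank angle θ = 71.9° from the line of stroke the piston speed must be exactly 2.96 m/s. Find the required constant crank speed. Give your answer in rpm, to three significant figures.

2270

For an in-line slider-crank, |v_piston| = rω|sinθ|·[1 + r cosθ/√(L² − r² sin²θ)].
With r = 0.0119 m, L = 0.0378 m, θ = 71.9°: the bracketed kinematic factor |dx/dθ| = 0.012471 m.
ω = v/|dx/dθ| = 2.96/0.012471 = 237.36 rad/s.
N = 60ω/(2π) = 2266.6 rpm.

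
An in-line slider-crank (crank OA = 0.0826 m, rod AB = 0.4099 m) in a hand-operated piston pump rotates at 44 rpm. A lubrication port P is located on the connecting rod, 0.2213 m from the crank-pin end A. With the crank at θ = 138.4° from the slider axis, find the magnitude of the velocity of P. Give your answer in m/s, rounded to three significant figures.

0.266

ω = 4.608 rad/s.  Crank-pin speed |V_A| = rω = 0.38059 m/s, perpendicular to OA.
Rod angle: sinφ = −(r/L) sinθ ⇒ φ = -7.689°; ω_rod = −rω cosθ/√(L²−r²sin²θ) = +0.70063 rad/s.
V_P = V_A + ω_rod × AP, with AP = 0.2213 m along the rod.
Components: V_Px = −rω sinθ − a·ω_rod·sinφ = -0.23194 m/s;  V_Py = rω cosθ + a·ω_rod·cosφ = -0.13095 m/s.
|V_P| = √(V_Px² + V_Py²) = 0.26636 m/s.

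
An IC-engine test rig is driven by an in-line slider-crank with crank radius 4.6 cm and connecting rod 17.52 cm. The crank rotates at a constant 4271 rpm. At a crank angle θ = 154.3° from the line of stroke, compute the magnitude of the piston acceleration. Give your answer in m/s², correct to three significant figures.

6750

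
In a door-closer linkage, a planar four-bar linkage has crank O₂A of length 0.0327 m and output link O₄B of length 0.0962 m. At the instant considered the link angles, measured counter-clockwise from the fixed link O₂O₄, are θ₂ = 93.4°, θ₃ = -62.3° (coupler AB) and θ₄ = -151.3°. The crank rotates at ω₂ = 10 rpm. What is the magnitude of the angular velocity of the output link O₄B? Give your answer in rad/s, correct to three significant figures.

0.147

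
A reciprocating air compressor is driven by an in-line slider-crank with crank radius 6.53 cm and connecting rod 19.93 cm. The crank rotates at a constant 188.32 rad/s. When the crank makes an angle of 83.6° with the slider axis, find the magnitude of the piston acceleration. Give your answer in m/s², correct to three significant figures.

523

ω = 188.3 rad/s
x(θ) = r cosθ + √(L² − r² sin²θ); with ω constant, a = ω²·d²x/dθ².
d²x/dθ² = −r cosθ − r²(cos2θ)/√u − r⁴ sin²2θ/(4u^{3/2}),  u = L² − r² sin²θ = 0.0355094 m².
Substituting r = 0.0653 m, L = 0.1993 m, θ = 83.6°: d²x/dθ² = +0.014754 m.
a = ω²·d²x/dθ² = (188.3)²·(+0.014754) = +523.24 m/s²;  |a| = 523.24 m/s².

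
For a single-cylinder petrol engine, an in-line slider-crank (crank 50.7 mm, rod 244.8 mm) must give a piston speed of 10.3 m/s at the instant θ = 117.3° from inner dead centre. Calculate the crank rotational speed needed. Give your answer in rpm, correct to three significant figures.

2420

For an in-line slider-crank, |v_piston| = rω|sinθ|·[1 + r cosθ/√(L² − r² sin²θ)].
With r = 0.0507 m, L = 0.2448 m, θ = 117.3°: the bracketed kinematic factor |dx/dθ| = 0.040699 m.
ω = v/|dx/dθ| = 10.3/0.040699 = 253.08 rad/s.
N = 60ω/(2π) = 2416.7 rpm.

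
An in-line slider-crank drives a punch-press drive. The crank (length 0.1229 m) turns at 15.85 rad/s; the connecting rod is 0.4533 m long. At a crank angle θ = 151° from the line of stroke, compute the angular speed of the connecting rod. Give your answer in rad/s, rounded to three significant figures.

3.79

ω = 15.85 rad/s
The rod makes angle φ with the slider axis where L sinφ = r sinθ; differentiating, L cosφ·φ̇ = r ω cosθ.
L cosφ = √(L² − r² sin²θ) = 0.44937 m.
|ω_rod| = r ω |cosθ| / √(L² − r² sin²θ) = 0.1229·15.85·0.87462/0.44937 = 3.7914 rad/s.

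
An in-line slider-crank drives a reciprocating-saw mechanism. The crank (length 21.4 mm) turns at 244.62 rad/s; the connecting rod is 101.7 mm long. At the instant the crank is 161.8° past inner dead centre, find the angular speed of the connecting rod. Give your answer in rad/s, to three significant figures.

ω = 244.6 rad/s
The rod makes angle φ with the slider axis where L sinφ = r sinθ; differentiating, L cosφ·φ̇ = r ω cosθ.
L cosφ = √(L² − r² sin²θ) = 0.10148 m.
|ω_rod| = r ω |cosθ| / √(L² − r² sin²θ) = 0.0214·244.6·0.94997/0.10148 = 49.004 rad/s.

49.0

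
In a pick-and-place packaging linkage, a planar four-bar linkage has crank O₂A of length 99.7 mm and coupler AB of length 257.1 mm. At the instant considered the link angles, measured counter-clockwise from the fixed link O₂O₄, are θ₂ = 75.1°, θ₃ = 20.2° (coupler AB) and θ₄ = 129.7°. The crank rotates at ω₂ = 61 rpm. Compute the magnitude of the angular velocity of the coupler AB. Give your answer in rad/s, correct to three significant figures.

ω₂ = 6.388 rad/s (from 61 rpm).
Differentiating the loop-closure r₂e^{iθ₂}+r₃e^{iθ₃}=r₁+r₄e^{iθ₄} gives r₂ω₂e^{iθ₂}+r₃ω₃e^{iθ₃}=r₄ω₄e^{iθ₄}.
Eliminating the other unknown: ω₃ = r₂ω₂ sin(θ₄−θ₂) / [r₃ sin(θ₃−θ₄)].
Numerator sine = +0.81513; denominator sine = -0.94264.
Result = 0.0997·6.388·(+0.81513) / (0.2571·(-0.94264)) = -2.1421 rad/s; magnitude 2.1421 rad/s.

2.14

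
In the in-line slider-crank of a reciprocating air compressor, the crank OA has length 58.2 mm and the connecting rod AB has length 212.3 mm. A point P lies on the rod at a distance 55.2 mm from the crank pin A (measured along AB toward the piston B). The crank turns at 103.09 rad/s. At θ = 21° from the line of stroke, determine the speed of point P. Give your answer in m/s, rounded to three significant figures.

ω = 103.1 rad/s.  Crank-pin speed |V_A| = rω = 5.9998 m/s, perpendicular to OA.
Rod angle: sinφ = −(r/L) sinθ ⇒ φ = -5.638°; ω_rod = −rω cosθ/√(L²−r²sin²θ) = -26.512 rad/s.
V_P = V_A + ω_rod × AP, with AP = 0.0552 m along the rod.
Components: V_Px = −rω sinθ − a·ω_rod·sinφ = -2.2939 m/s;  V_Py = rω cosθ + a·ω_rod·cosφ = +4.1449 m/s.
|V_P| = √(V_Px² + V_Py²) = 4.7374 m/s.

4.74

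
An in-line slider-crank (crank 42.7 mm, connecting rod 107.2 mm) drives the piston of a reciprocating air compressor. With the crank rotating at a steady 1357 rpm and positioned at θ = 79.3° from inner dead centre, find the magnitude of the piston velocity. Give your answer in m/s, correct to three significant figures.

6.44

ω = 2π·1357/60 = 142.1 rad/s
For an in-line slider-crank, x = r cosθ + √(L² − r² sin²θ), so v = −rω sinθ·[1 + r cosθ/√(L² − r² sin²θ)].
With r = 0.0427 m, L = 0.1072 m, θ = 79.3°: √(L² − r² sin²θ) = 0.098648 m.
v = −0.0427·142.1·0.98261·[1 + 0.0427·0.18567/0.098648] = -6.4415 m/s.
|v| = 6.4415 m/s.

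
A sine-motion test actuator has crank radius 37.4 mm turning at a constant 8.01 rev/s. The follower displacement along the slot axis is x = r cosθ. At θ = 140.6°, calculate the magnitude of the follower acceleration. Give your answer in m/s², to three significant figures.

ω = 50.33 rad/s (from 8.01 rev/s).
x = r cosθ ⇒ ẍ = −rω² cosθ (ω constant).
|a| = rω²|cosθ| = 0.0374·(50.33)²·|cos 140.6°| = 73.203 m/s².

73.2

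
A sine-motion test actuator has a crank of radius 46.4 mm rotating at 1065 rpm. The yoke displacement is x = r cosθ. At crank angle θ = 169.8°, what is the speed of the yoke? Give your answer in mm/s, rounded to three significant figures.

916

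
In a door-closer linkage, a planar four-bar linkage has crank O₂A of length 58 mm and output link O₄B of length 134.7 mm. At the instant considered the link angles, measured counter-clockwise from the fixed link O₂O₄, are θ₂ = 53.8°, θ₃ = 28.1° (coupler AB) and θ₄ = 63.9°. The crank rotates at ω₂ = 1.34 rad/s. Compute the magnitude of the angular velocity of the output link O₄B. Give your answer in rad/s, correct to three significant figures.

ω₂ = 1.34 rad/s
Differentiating the loop-closure r₂e^{iθ₂}+r₃e^{iθ₃}=r₁+r₄e^{iθ₄} gives r₂ω₂e^{iθ₂}+r₃ω₃e^{iθ₃}=r₄ω₄e^{iθ₄}.
Eliminating the other unknown: ω₄ = r₂ω₂ sin(θ₂−θ₃) / [r₄ sin(θ₄−θ₃)].
Numerator sine = +0.43366; denominator sine = +0.58496.
Result = 0.058·1.34·(+0.43366) / (0.1347·(+0.58496)) = +0.42775 rad/s; magnitude 0.42775 rad/s.

0.428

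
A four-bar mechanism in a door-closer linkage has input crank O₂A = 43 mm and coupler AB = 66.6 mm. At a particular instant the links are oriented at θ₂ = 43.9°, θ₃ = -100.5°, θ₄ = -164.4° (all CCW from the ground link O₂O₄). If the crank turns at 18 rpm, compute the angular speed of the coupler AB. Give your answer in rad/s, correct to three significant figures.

0.642

ω₂ = 1.885 rad/s (from 18 rpm).
Differentiating the loop-closure r₂e^{iθ₂}+r₃e^{iθ₃}=r₁+r₄e^{iθ₄} gives r₂ω₂e^{iθ₂}+r₃ω₃e^{iθ₃}=r₄ω₄e^{iθ₄}.
Eliminating the other unknown: ω₃ = r₂ω₂ sin(θ₄−θ₂) / [r₃ sin(θ₃−θ₄)].
Numerator sine = +0.47409; denominator sine = +0.89803.
Result = 0.043·1.885·(+0.47409) / (0.0666·(+0.89803)) = +0.64249 rad/s; magnitude 0.64249 rad/s.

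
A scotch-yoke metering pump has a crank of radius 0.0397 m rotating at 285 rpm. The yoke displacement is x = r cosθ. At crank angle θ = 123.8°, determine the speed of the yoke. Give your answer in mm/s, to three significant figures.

ω = 29.85 rad/s (from 285 rpm).
x = r cosθ ⇒ ẋ = −rω sinθ.
|v| = rω|sinθ| = 0.0397·29.85·|sin 123.8°| = 0.98459 m/s = 984.59 mm/s.

985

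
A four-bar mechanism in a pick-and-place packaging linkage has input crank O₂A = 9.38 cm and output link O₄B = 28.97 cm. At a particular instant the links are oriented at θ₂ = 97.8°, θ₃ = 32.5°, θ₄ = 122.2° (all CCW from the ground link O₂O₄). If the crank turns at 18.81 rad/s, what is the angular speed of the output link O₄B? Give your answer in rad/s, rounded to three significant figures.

5.53

ω₂ = 18.81 rad/s
Differentiating the loop-closure r₂e^{iθ₂}+r₃e^{iθ₃}=r₁+r₄e^{iθ₄} gives r₂ω₂e^{iθ₂}+r₃ω₃e^{iθ₃}=r₄ω₄e^{iθ₄}.
Eliminating the other unknown: ω₄ = r₂ω₂ sin(θ₂−θ₃) / [r₄ sin(θ₄−θ₃)].
Numerator sine = +0.90851; denominator sine = +0.99999.
Result = 0.0938·18.81·(+0.90851) / (0.2897·(+0.99999)) = +5.5332 rad/s; magnitude 5.5332 rad/s.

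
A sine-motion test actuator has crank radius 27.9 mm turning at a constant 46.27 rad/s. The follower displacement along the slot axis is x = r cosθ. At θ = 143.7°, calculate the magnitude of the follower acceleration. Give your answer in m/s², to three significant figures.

48.1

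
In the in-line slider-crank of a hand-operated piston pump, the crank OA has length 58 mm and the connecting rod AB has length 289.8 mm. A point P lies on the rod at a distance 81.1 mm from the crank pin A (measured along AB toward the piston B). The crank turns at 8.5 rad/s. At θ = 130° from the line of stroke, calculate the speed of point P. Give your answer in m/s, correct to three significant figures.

0.430

ω = 8.5 rad/s.  Crank-pin speed |V_A| = rω = 0.493 m/s, perpendicular to OA.
Rod angle: sinφ = −(r/L) sinθ ⇒ φ = -8.819°; ω_rod = −rω cosθ/√(L²−r²sin²θ) = +1.1066 rad/s.
V_P = V_A + ω_rod × AP, with AP = 0.0811 m along the rod.
Components: V_Px = −rω sinθ − a·ω_rod·sinφ = -0.3639 m/s;  V_Py = rω cosθ + a·ω_rod·cosφ = -0.22821 m/s.
|V_P| = √(V_Px² + V_Py²) = 0.42954 m/s.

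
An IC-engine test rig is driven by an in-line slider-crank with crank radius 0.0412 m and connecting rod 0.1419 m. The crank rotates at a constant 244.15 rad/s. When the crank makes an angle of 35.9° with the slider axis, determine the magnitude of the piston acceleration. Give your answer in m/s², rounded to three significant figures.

ω = 244.2 rad/s
x(θ) = r cosθ + √(L² − r² sin²θ); with ω constant, a = ω²·d²x/dθ².
d²x/dθ² = −r cosθ − r²(cos2θ)/√u − r⁴ sin²2θ/(4u^{3/2}),  u = L² − r² sin²θ = 0.019552 m².
Substituting r = 0.0412 m, L = 0.1419 m, θ = 35.9°: d²x/dθ² = -0.037403 m.
a = ω²·d²x/dθ² = (244.2)²·(-0.037403) = -2229.6 m/s²;  |a| = 2229.6 m/s².

2230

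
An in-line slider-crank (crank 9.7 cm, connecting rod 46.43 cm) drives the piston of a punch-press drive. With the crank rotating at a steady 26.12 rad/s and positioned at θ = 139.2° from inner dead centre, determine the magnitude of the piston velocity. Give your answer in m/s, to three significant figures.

1.39

ω = 26.12 rad/s
For an in-line slider-crank, x = r cosθ + √(L² − r² sin²θ), so v = −rω sinθ·[1 + r cosθ/√(L² − r² sin²θ)].
With r = 0.097 m, L = 0.4643 m, θ = 139.2°: √(L² − r² sin²θ) = 0.45995 m.
v = −0.097·26.12·0.65342·[1 + 0.097·-0.75700/0.45995] = -1.3912 m/s.
|v| = 1.3912 m/s.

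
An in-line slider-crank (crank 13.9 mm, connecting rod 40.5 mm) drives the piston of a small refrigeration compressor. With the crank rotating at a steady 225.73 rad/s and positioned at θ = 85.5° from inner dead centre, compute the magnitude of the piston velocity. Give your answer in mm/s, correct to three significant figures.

3220

ω = 225.7 rad/s
For an in-line slider-crank, x = r cosθ + √(L² − r² sin²θ), so v = −rω sinθ·[1 + r cosθ/√(L² − r² sin²θ)].
With r = 0.0139 m, L = 0.0405 m, θ = 85.5°: √(L² − r² sin²θ) = 0.038056 m.
v = −0.0139·225.7·0.99692·[1 + 0.0139·0.07846/0.038056] = -3.2176 m/s.
|v| = 3.2176 m/s = 3217.6 mm/s.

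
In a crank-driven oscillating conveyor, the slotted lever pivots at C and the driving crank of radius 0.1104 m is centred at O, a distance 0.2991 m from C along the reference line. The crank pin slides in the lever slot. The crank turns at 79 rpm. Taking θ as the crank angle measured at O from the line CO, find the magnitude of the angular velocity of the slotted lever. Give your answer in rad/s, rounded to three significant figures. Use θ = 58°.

1.80

ω = 8.273 rad/s (from 79 rpm).
Crank pin A relative to C: A = (d + r cosθ, r sinθ); lever angle φ = atan2(r sinθ, d + r cosθ).
Differentiating tanφ: φ̇ = rω(d cosθ + r)/(d² + r² + 2dr cosθ).
d² + r² + 2dr cosθ = |CA|² = 0.136646 m²;  d cosθ + r = +0.2689 m.
|ω_lever| = |0.1104·8.273·+0.2689| / 0.136646 = 1.7973 rad/s.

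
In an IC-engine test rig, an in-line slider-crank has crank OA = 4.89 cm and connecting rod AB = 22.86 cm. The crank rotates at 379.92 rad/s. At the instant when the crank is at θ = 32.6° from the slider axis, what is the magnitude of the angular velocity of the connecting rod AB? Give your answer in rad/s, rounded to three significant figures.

68.9

ω = 379.9 rad/s
The rod makes angle φ with the slider axis where L sinφ = r sinθ; differentiating, L cosφ·φ̇ = r ω cosθ.
L cosφ = √(L² − r² sin²θ) = 0.22708 m.
|ω_rod| = r ω |cosθ| / √(L² − r² sin²θ) = 0.0489·379.9·0.84245/0.22708 = 68.925 rad/s.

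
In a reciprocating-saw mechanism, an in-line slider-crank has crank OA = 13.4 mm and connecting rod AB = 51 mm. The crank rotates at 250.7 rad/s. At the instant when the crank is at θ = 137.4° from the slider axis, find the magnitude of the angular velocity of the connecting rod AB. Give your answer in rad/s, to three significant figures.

49.3

ω = 250.7 rad/s
The rod makes angle φ with the slider axis where L sinφ = r sinθ; differentiating, L cosφ·φ̇ = r ω cosθ.
L cosφ = √(L² − r² sin²θ) = 0.050187 m.
|ω_rod| = r ω |cosθ| / √(L² − r² sin²θ) = 0.0134·250.7·0.73610/0.050187 = 49.272 rad/s.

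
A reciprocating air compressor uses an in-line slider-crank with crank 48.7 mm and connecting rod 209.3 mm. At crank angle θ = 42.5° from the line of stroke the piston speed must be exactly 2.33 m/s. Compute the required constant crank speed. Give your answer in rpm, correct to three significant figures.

For an in-line slider-crank, |v_piston| = rω|sinθ|·[1 + r cosθ/√(L² − r² sin²θ)].
With r = 0.0487 m, L = 0.2093 m, θ = 42.5°: the bracketed kinematic factor |dx/dθ| = 0.038617 m.
ω = v/|dx/dθ| = 2.33/0.038617 = 60.337 rad/s.
N = 60ω/(2π) = 576.17 rpm.

576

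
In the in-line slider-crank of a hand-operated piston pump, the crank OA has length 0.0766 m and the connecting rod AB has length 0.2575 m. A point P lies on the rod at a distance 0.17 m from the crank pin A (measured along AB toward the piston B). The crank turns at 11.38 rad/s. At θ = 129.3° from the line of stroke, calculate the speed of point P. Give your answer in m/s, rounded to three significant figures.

ω = 11.38 rad/s.  Crank-pin speed |V_A| = rω = 0.87171 m/s, perpendicular to OA.
Rod angle: sinφ = −(r/L) sinθ ⇒ φ = -13.309°; ω_rod = −rω cosθ/√(L²−r²sin²θ) = +2.2033 rad/s.
V_P = V_A + ω_rod × AP, with AP = 0.17 m along the rod.
Components: V_Px = −rω sinθ − a·ω_rod·sinφ = -0.58834 m/s;  V_Py = rω cosθ + a·ω_rod·cosφ = -0.18761 m/s.
|V_P| = √(V_Px² + V_Py²) = 0.61753 m/s.

0.618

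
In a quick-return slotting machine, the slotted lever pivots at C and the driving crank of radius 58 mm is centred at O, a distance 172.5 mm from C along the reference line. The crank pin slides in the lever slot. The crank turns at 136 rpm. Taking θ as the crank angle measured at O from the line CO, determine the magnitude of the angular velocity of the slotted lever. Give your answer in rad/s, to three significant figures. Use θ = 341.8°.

3.52

ω = 14.24 rad/s (from 136 rpm).
Crank pin A relative to C: A = (d + r cosθ, r sinθ); lever angle φ = atan2(r sinθ, d + r cosθ).
Differentiating tanφ: φ̇ = rω(d cosθ + r)/(d² + r² + 2dr cosθ).
d² + r² + 2dr cosθ = |CA|² = 0.0521292 m²;  d cosθ + r = +0.22187 m.
|ω_lever| = |0.058·14.24·+0.22187| / 0.0521292 = 3.5157 rad/s.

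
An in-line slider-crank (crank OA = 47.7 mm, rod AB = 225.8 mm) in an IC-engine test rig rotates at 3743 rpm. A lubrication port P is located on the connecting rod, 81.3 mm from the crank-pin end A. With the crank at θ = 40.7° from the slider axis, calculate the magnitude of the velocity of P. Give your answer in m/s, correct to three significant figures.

15.8

ω = 392 rad/s.  Crank-pin speed |V_A| = rω = 18.697 m/s, perpendicular to OA.
Rod angle: sinφ = −(r/L) sinθ ⇒ φ = -7.918°; ω_rod = −rω cosθ/√(L²−r²sin²θ) = -63.38 rad/s.
V_P = V_A + ω_rod × AP, with AP = 0.0813 m along the rod.
Components: V_Px = −rω sinθ − a·ω_rod·sinφ = -12.902 m/s;  V_Py = rω cosθ + a·ω_rod·cosφ = +9.071 m/s.
|V_P| = √(V_Px² + V_Py²) = 15.772 m/s.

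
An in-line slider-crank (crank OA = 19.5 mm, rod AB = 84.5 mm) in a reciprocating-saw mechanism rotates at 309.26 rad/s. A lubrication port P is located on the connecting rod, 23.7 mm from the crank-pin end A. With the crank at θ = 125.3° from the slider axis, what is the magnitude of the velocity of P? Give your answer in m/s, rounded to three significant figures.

ω = 309.3 rad/s.  Crank-pin speed |V_A| = rω = 6.0306 m/s, perpendicular to OA.
Rod angle: sinφ = −(r/L) sinθ ⇒ φ = -10.856°; ω_rod = −rω cosθ/√(L²−r²sin²θ) = +41.992 rad/s.
V_P = V_A + ω_rod × AP, with AP = 0.0237 m along the rod.
Components: V_Px = −rω sinθ − a·ω_rod·sinφ = -4.7343 m/s;  V_Py = rω cosθ + a·ω_rod·cosφ = -2.5074 m/s.
|V_P| = √(V_Px² + V_Py²) = 5.3573 m/s.

5.36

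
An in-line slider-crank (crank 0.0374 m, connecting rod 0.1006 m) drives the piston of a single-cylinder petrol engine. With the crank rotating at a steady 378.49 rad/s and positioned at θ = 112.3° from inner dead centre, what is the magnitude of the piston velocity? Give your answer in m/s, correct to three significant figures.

ω = 378.5 rad/s
For an in-line slider-crank, x = r cosθ + √(L² − r² sin²θ), so v = −rω sinθ·[1 + r cosθ/√(L² − r² sin²θ)].
With r = 0.0374 m, L = 0.1006 m, θ = 112.3°: √(L² − r² sin²θ) = 0.094462 m.
v = −0.0374·378.5·0.92521·[1 + 0.0374·-0.37946/0.094462] = -11.129 m/s.
|v| = 11.129 m/s.

11.1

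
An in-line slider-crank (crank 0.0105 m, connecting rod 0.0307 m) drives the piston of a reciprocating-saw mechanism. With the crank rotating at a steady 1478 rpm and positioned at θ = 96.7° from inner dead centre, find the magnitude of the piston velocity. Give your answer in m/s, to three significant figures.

ω = 2π·1478/60 = 154.8 rad/s
For an in-line slider-crank, x = r cosθ + √(L² − r² sin²θ), so v = −rω sinθ·[1 + r cosθ/√(L² − r² sin²θ)].
With r = 0.0105 m, L = 0.0307 m, θ = 96.7°: √(L² − r² sin²θ) = 0.028875 m.
v = −0.0105·154.8·0.99317·[1 + 0.0105·-0.11667/0.028875] = -1.5456 m/s.
|v| = 1.5456 m/s.

1.55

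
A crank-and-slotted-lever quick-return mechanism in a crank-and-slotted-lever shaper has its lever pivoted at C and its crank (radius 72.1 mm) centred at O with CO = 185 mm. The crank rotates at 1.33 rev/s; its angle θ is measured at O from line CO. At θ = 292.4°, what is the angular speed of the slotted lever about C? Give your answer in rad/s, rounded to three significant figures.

ω = 8.357 rad/s (from 1.33 rev/s).
Crank pin A relative to C: A = (d + r cosθ, r sinθ); lever angle φ = atan2(r sinθ, d + r cosθ).
Differentiating tanφ: φ̇ = rω(d cosθ + r)/(d² + r² + 2dr cosθ).
d² + r² + 2dr cosθ = |CA|² = 0.0495892 m²;  d cosθ + r = +0.1426 m.
|ω_lever| = |0.0721·8.357·+0.1426| / 0.0495892 = 1.7326 rad/s.

1.73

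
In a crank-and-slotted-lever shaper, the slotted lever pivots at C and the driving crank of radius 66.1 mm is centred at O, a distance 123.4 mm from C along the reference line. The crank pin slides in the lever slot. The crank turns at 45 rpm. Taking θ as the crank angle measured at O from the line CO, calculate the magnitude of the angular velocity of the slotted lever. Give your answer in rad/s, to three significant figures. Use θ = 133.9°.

0.732

ω = 4.712 rad/s (from 45 rpm).
Crank pin A relative to C: A = (d + r cosθ, r sinθ); lever angle φ = atan2(r sinθ, d + r cosθ).
Differentiating tanφ: φ̇ = rω(d cosθ + r)/(d² + r² + 2dr cosθ).
d² + r² + 2dr cosθ = |CA|² = 0.00828497 m²;  d cosθ + r = -0.019466 m.
|ω_lever| = |0.0661·4.712·-0.019466| / 0.00828497 = 0.73185 rad/s.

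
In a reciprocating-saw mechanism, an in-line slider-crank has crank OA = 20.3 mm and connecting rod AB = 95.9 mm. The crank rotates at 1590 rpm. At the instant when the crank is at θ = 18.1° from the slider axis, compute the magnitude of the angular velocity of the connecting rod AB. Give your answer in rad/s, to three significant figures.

33.6

ω = 166.5 rad/s (converted from 1590 rpm).
The rod makes angle φ with the slider axis where L sinφ = r sinθ; differentiating, L cosφ·φ̇ = r ω cosθ.
L cosφ = √(L² − r² sin²θ) = 0.095692 m.
|ω_rod| = r ω |cosθ| / √(L² − r² sin²θ) = 0.0203·166.5·0.95052/0.095692 = 33.574 rad/s.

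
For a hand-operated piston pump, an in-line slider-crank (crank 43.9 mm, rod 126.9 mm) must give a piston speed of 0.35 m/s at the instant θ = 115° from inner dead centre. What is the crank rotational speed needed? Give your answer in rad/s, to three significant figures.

10.4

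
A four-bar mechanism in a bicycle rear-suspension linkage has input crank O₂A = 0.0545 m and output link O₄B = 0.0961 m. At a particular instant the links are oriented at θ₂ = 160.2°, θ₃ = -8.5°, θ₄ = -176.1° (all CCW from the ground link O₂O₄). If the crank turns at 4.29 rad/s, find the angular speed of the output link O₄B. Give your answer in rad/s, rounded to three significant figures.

ω₂ = 4.29 rad/s
Differentiating the loop-closure r₂e^{iθ₂}+r₃e^{iθ₃}=r₁+r₄e^{iθ₄} gives r₂ω₂e^{iθ₂}+r₃ω₃e^{iθ₃}=r₄ω₄e^{iθ₄}.
Eliminating the other unknown: ω₄ = r₂ω₂ sin(θ₂−θ₃) / [r₄ sin(θ₄−θ₃)].
Numerator sine = +0.19595; denominator sine = -0.21474.
Result = 0.0545·4.29·(+0.19595) / (0.0961·(-0.21474)) = -2.2201 rad/s; magnitude 2.2201 rad/s.

2.22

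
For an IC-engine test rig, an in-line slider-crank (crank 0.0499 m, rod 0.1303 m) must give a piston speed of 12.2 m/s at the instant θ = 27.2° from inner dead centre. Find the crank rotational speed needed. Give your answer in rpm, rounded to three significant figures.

For an in-line slider-crank, |v_piston| = rω|sinθ|·[1 + r cosθ/√(L² − r² sin²θ)].
With r = 0.0499 m, L = 0.1303 m, θ = 27.2°: the bracketed kinematic factor |dx/dθ| = 0.0307 m.
ω = v/|dx/dθ| = 12.2/0.0307 = 397.39 rad/s.
N = 60ω/(2π) = 3794.8 rpm.

3790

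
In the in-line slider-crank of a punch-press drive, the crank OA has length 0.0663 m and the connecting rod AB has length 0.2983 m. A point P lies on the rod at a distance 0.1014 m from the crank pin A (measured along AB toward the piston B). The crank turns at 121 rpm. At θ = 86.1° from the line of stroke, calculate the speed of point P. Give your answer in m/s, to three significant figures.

ω = 12.67 rad/s.  Crank-pin speed |V_A| = rω = 0.84009 m/s, perpendicular to OA.
Rod angle: sinφ = −(r/L) sinθ ⇒ φ = -12.812°; ω_rod = −rω cosθ/√(L²−r²sin²θ) = -0.19644 rad/s.
V_P = V_A + ω_rod × AP, with AP = 0.1014 m along the rod.
Components: V_Px = −rω sinθ − a·ω_rod·sinφ = -0.84256 m/s;  V_Py = rω cosθ + a·ω_rod·cosφ = +0.037716 m/s.
|V_P| = √(V_Px² + V_Py²) = 0.84341 m/s.

0.843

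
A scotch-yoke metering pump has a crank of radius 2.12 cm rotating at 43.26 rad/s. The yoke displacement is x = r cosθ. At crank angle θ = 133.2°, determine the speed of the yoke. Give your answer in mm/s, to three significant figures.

ω = 43.26 rad/s
x = r cosθ ⇒ ẋ = −rω sinθ.
|v| = rω|sinθ| = 0.0212·43.26·|sin 133.2°| = 0.66855 m/s = 668.55 mm/s.

669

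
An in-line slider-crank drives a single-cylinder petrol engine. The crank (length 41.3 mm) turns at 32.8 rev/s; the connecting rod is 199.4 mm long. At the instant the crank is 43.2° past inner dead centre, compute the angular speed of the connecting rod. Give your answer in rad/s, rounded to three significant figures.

31.4

ω = 206.1 rad/s (converted from 32.8 rev/s).
The rod makes angle φ with the slider axis where L sinφ = r sinθ; differentiating, L cosφ·φ̇ = r ω cosθ.
L cosφ = √(L² − r² sin²θ) = 0.19739 m.
|ω_rod| = r ω |cosθ| / √(L² − r² sin²θ) = 0.0413·206.1·0.72897/0.19739 = 31.434 rad/s.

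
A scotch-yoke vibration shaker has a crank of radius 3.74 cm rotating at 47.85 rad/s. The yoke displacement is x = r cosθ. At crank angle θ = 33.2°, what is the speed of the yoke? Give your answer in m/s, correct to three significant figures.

ω = 47.85 rad/s
x = r cosθ ⇒ ẋ = −rω sinθ.
|v| = rω|sinθ| = 0.0374·47.85·|sin 33.2°| = 0.97991 m/s.

0.980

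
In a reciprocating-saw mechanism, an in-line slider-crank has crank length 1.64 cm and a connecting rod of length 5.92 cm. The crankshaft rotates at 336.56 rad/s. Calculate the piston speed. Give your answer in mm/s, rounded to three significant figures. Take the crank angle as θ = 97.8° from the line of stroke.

5250

ω = 336.6 rad/s
For an in-line slider-crank, x = r cosθ + √(L² − r² sin²θ), so v = −rω sinθ·[1 + r cosθ/√(L² − r² sin²θ)].
With r = 0.0164 m, L = 0.0592 m, θ = 97.8°: √(L² − r² sin²θ) = 0.056927 m.
v = −0.0164·336.6·0.99075·[1 + 0.0164·-0.13572/0.056927] = -5.2547 m/s.
|v| = 5.2547 m/s = 5254.7 mm/s.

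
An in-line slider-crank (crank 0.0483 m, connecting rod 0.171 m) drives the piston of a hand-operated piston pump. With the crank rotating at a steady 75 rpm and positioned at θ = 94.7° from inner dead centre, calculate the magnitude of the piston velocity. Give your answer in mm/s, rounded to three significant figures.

369

ω = 2π·75/60 = 7.854 rad/s
For an in-line slider-crank, x = r cosθ + √(L² − r² sin²θ), so v = −rω sinθ·[1 + r cosθ/√(L² − r² sin²θ)].
With r = 0.0483 m, L = 0.171 m, θ = 94.7°: √(L² − r² sin²θ) = 0.16408 m.
v = −0.0483·7.854·0.99664·[1 + 0.0483·-0.08194/0.16408] = -0.36895 m/s.
|v| = 0.36895 m/s = 368.95 mm/s.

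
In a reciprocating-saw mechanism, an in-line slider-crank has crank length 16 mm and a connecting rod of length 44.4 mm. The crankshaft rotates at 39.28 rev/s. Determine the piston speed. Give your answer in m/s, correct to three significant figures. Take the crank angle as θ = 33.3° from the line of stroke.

2.83

ω = 2π·39.3 = 246.8 rad/s
For an in-line slider-crank, x = r cosθ + √(L² − r² sin²θ), so v = −rω sinθ·[1 + r cosθ/√(L² − r² sin²θ)].
With r = 0.016 m, L = 0.0444 m, θ = 33.3°: √(L² − r² sin²θ) = 0.043522 m.
v = −0.016·246.8·0.54902·[1 + 0.016·0.83581/0.043522] = -2.8342 m/s.
|v| = 2.8342 m/s.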